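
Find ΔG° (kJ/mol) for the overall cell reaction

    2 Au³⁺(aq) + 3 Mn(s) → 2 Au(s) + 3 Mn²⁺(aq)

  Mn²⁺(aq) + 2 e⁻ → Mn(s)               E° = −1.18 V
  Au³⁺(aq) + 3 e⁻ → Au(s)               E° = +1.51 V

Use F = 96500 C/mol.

−1558 kJ/mol

In the reaction as written Au³⁺(aq) is reduced, so the Au³⁺/Au couple is the cathode and Mn²⁺/Mn is the anode.
E°cell = +1.51 − (−1.18) = +2.69 V; balancing electrons gives n = 6.
ΔG° = −nFE°cell = −(6)(96500)(+2.69) J/mol = −1558 kJ/mol.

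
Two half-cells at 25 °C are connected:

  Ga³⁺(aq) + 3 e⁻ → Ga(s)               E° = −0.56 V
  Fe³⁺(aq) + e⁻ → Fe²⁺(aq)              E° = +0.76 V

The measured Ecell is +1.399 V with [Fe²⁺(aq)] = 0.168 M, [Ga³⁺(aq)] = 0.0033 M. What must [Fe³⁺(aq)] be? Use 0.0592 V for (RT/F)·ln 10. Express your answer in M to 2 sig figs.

0.54 M

The Fe³⁺/Fe²⁺ couple has the larger reduction potential, so it is the cathode: E°cell = +0.76 − (−0.56) = +1.32 V and n = 3.
Rearranging E = E° − (0.0592/n)·log Q gives log Q = 3(+1.32 − (+1.399))/0.0592 = −4.003.
For 3 Fe³⁺(aq) + Ga(s) → 3 Fe²⁺(aq) + Ga³⁺(aq), the reaction quotient is Q = ([Fe²⁺(aq)]^3·[Ga³⁺(aq)]) / [Fe³⁺(aq)]^3.
Substituting the known concentrations and solving, log [Fe³⁺(aq)] = −0.268 and [Fe³⁺(aq)] = 0.54 M.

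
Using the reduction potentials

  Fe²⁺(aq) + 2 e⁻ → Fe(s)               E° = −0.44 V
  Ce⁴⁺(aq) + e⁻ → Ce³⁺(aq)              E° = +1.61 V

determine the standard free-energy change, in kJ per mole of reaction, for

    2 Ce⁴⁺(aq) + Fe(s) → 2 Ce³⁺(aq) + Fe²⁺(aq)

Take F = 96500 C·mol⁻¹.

−396 kJ/mol

In the reaction as written Ce⁴⁺(aq) is reduced, so the Ce⁴⁺/Ce³⁺ couple is the cathode and Fe²⁺/Fe is the anode.
E°cell = +1.61 − (−0.44) = +2.05 V; balancing electrons gives n = 2.
ΔG° = −nFE°cell = −(2)(96500)(+2.05) J/mol = −396 kJ/mol.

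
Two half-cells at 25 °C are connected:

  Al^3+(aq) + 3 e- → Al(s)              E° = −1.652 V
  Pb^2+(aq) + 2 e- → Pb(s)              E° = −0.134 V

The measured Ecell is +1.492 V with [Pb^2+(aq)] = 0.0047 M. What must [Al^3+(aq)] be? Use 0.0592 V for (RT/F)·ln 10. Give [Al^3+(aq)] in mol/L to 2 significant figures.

Pb²⁺/Pb is the cathode (higher E°); E°cell = −0.134 − (−1.652) = +1.518 V with n = 6.
From the Nernst equation, log Q = n(E° − E)/0.0592 = 6·(+1.518 − (+1.492))/0.0592 = 2.635.
For 3 Pb^2+(aq) + 2 Al(s) → 3 Pb(s) + 2 Al^3+(aq), the reaction quotient is Q = [Al^3+(aq)]^2 / [Pb^2+(aq)]^3.
Solving for the unknown gives log [Al^3+(aq)] = −2.174, so [Al^3+(aq)] ≈ 0.0067 M.

0.0067 M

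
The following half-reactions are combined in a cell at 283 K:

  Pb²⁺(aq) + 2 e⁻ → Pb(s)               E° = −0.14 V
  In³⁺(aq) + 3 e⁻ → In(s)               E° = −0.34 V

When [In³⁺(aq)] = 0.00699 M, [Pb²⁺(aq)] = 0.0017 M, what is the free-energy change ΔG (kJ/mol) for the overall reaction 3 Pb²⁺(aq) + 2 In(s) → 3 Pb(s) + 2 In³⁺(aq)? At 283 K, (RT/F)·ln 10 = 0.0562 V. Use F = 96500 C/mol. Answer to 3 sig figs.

−94.1 kJ/mol

The standard cell potential is −0.14 − (−0.34) = +0.20 V, with n = 6 electrons in the balanced equation.
Here Q = [In³⁺(aq)]^2 / [Pb²⁺(aq)]^3 = 9.95×10^3 (log Q = 3.998), giving E = +0.20 − (0.0562/6)·(3.998) = +0.1626 V.
ΔG = −nFE = −(6)(96500)(+0.1626) J/mol = −94.1 kJ/mol.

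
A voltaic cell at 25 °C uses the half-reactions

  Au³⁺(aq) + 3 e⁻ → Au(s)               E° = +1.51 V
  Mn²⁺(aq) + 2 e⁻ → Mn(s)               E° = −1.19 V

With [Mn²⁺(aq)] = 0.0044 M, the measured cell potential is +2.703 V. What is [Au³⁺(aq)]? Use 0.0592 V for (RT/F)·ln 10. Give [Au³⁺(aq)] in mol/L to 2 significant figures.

0.00041 M

Au³⁺/Au is the cathode (higher E°); E°cell = +1.51 − (−1.19) = +2.70 V with n = 6.
Since E = E° − (0.0592/n)·log Q, log Q = n(E° − E)/0.0592 = −0.304.
For 2 Au³⁺(aq) + 3 Mn(s) → 2 Au(s) + 3 Mn²⁺(aq), the reaction quotient is Q = [Mn²⁺(aq)]^3 / [Au³⁺(aq)]^2.
Substituting the known concentrations and solving, log [Au³⁺(aq)] = −3.383 and [Au³⁺(aq)] = 0.00041 M.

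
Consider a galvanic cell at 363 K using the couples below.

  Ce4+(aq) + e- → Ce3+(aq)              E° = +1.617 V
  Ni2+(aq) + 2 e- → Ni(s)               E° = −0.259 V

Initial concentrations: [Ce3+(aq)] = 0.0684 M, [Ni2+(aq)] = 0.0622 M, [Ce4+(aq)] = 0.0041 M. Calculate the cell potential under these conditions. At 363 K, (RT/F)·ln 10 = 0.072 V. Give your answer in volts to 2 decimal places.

+1.83 V

Ce⁴⁺/Ce³⁺ is reduced (cathode, E° = +1.617 V) and Ni²⁺/Ni is oxidized (anode).
The standard potential is +1.617 − (−0.259) = +1.876 V and the balanced reaction transfers n = 2 electrons.
For the overall reaction 2 Ce4+(aq) + Ni(s) → 2 Ce3+(aq) + Ni2+(aq), Q = ([Ce3+(aq)]^2·[Ni2+(aq)]) / [Ce4+(aq)]^2 = 17.3, giving log Q = 1.238.
Applying E = E° − (RT ln10/nF)·log Q gives +1.876 − (0.072/2)(1.238) = +1.83 V.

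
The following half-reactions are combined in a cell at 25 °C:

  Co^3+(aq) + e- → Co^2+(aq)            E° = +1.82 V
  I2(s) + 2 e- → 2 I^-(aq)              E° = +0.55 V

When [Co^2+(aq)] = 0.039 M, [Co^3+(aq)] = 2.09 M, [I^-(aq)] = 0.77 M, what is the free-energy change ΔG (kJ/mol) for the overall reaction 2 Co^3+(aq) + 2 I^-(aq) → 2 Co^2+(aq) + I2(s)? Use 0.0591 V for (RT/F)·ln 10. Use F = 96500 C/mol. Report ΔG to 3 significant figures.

E°cell = +1.82 − (+0.55) = +1.27 V; the balanced reaction transfers n = 2 electrons.
Here Q = [Co^2+(aq)]^2 / ([Co^3+(aq)]^2·[I^-(aq)]^2) = 0.000587 (log Q = −3.231), giving E = +1.27 − (0.0591/2)·(−3.231) = +1.3655 V.
Finally ΔG = −nFE = −(2)(96500 C/mol)(+1.3655 V) = −264 kJ/mol.

−264 kJ/mol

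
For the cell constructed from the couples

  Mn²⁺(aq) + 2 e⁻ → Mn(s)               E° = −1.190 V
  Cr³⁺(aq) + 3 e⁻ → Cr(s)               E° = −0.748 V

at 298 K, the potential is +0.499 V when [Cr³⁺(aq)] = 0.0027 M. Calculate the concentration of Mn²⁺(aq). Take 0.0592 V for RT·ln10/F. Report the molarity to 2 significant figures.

0.00023 M

With Cr³⁺/Cr at the cathode and Mn²⁺/Mn at the anode, E°cell = −0.748 − (−1.190) = +0.442 V (n = 6).
From the Nernst equation, log Q = n(E° − E)/0.0592 = 6·(+0.442 − (+0.499))/0.0592 = −5.777.
For 2 Cr³⁺(aq) + 3 Mn(s) → 2 Cr(s) + 3 Mn²⁺(aq), the reaction quotient is Q = [Mn²⁺(aq)]^3 / [Cr³⁺(aq)]^2.
Isolating [Mn²⁺(aq)] in Q = 10^{−5.777} yields log [Mn²⁺(aq)] = −3.638, i.e. 0.00023 M.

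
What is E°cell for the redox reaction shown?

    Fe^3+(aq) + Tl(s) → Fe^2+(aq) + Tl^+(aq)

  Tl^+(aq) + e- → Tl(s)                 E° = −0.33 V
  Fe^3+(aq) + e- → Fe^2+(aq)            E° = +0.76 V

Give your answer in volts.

In the reaction as written, Fe^3+(aq) is reduced (cathode) and Tl^+(aq) is produced by oxidation at the anode.
E°cell = E°(cathode) − E°(anode) = +0.76 − (−0.33) = +1.09 V.

+1.09 V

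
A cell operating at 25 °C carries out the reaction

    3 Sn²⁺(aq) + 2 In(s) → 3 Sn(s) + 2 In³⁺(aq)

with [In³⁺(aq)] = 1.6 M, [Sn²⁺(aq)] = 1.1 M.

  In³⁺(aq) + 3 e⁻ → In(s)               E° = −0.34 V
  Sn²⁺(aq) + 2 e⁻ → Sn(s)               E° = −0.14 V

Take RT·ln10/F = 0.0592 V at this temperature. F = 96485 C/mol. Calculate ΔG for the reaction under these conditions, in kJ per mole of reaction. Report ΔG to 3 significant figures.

−114 kJ/mol

E°cell = −0.14 − (−0.34) = +0.20 V; the balanced reaction transfers n = 6 electrons.
Here Q = [In³⁺(aq)]^2 / [Sn²⁺(aq)]^3 = 1.92 (log Q = 0.284), giving E = +0.20 − (0.0592/6)·(0.284) = +0.1972 V.
Then ΔG = −nFE = −6 × 96485 × +0.1972 J/mol = −114 kJ/mol.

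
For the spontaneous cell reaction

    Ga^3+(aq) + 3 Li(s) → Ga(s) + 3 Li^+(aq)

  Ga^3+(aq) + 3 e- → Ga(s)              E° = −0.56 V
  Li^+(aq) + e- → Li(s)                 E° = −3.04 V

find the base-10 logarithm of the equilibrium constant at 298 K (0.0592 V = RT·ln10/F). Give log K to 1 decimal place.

log K = 125.7

The Ga³⁺/Ga couple is reduced (cathode); E°cell = −0.56 − (−3.04) = +2.48 V with n = 3.
At equilibrium E = 0, so log K = nE°cell / 0.0592 = (3)(+2.48) / 0.0592 = 125.7.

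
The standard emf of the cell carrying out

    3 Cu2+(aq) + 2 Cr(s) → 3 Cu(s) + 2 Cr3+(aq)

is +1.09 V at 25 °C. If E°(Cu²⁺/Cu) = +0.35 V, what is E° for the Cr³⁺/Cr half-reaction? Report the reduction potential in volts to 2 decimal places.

−0.74 V

In the reaction as written the Cu²⁺/Cu couple is reduced (cathode) and Cr³⁺/Cr is oxidized (anode), so E°cell = E°(Cu²⁺/Cu) − E°(Cr³⁺/Cr).
E°(Cr³⁺/Cr) = E°(cathode) − E°cell = +0.35 − (+1.09) = −0.74 V.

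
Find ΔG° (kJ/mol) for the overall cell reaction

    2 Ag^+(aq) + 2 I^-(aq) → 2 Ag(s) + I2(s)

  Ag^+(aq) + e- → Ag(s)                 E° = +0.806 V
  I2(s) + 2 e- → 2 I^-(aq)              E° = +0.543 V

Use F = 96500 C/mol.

In the reaction as written Ag^+(aq) is reduced, so the Ag⁺/Ag couple is the cathode and I₂/I⁻ is the anode.
E°cell = +0.806 − (+0.543) = +0.263 V; balancing electrons gives n = 2.
ΔG° = −nFE°cell = −(2)(96500)(+0.263) J/mol = −50.8 kJ/mol.

−50.8 kJ/mol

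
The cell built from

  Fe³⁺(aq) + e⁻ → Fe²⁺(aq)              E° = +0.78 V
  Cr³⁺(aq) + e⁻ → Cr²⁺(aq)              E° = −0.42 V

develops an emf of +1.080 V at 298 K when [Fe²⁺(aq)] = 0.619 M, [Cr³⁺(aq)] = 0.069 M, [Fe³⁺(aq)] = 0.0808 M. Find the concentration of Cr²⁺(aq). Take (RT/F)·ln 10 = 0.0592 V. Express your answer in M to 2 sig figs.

Fe³⁺/Fe²⁺ is the cathode (higher E°); E°cell = +0.78 − (−0.42) = +1.20 V with n = 1.
From the Nernst equation, log Q = n(E° − E)/0.0592 = 1·(+1.20 − (+1.080))/0.0592 = 2.027.
The balanced reaction is Fe³⁺(aq) + Cr²⁺(aq) → Fe²⁺(aq) + Cr³⁺(aq), so Q = ([Fe²⁺(aq)]·[Cr³⁺(aq)]) / ([Fe³⁺(aq)]·[Cr²⁺(aq)]).
Solving for the unknown gives log [Cr²⁺(aq)] = −2.304, so [Cr²⁺(aq)] ≈ 0.0050 M.

0.0050 M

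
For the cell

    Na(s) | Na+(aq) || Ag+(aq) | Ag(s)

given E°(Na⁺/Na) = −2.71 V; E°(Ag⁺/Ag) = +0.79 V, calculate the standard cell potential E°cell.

By convention the left-hand electrode in cell notation is the anode (oxidation) and the right-hand electrode is the cathode (reduction).
E°cell = E°(right) − E°(left) = +0.79 − (−2.71) = +3.50 V.

+3.50 V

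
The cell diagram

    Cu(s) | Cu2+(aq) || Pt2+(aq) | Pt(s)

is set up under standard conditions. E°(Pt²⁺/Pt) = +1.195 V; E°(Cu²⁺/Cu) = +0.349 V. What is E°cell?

+0.846 V

By convention the left-hand electrode in cell notation is the anode (oxidation) and the right-hand electrode is the cathode (reduction).
E°cell = E°(right) − E°(left) = +1.195 − (+0.349) = +0.846 V.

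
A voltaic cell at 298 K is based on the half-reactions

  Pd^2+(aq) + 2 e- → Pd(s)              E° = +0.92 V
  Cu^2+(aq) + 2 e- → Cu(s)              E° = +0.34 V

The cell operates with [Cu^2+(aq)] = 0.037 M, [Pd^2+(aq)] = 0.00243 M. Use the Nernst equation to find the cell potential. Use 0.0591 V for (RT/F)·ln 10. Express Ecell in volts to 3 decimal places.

Pd²⁺/Pd is reduced (cathode, E° = +0.92 V) and Cu²⁺/Cu is oxidized (anode).
E°cell = E°cat − E°an = +0.92 − (+0.34) = +0.58 V; n = 2.
The balanced reaction is Pd^2+(aq) + Cu(s) → Pd(s) + Cu^2+(aq), so Q = [Cu^2+(aq)] / [Pd^2+(aq)] = 15.2 and log Q = 1.183.
E = E° − (0.0591/n)·log Q = +0.58 − (0.0591/2)(1.183) = +0.545 V.

+0.545 V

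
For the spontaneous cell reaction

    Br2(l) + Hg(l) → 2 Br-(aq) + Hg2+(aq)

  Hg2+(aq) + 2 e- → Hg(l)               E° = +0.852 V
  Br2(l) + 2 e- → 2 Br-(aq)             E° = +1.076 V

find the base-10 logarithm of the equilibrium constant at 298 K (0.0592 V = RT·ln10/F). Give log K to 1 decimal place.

The Br₂/Br⁻ couple is reduced (cathode); E°cell = +1.076 − (+0.852) = +0.224 V with n = 2.
At equilibrium E = 0, so log K = nE°cell / 0.0592 = (2)(+0.224) / 0.0592 = 7.6.

log K = 7.6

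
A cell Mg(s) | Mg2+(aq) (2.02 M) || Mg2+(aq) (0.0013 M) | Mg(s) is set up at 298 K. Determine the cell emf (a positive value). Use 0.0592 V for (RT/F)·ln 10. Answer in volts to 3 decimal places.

For a concentration cell E°cell = 0, since both electrodes use the same couple.
The compartment with the higher Mg2+(aq) concentration (2.02 M) acts as the cathode; ions are reduced there and produced at the dilute (0.0013 M) anode.
With n = 2, Ecell = −(0.0592/2)·log([dilute]/[conc]) = −(0.0592/2)·log(0.0013/2.02) = +0.094 V.

0.094 V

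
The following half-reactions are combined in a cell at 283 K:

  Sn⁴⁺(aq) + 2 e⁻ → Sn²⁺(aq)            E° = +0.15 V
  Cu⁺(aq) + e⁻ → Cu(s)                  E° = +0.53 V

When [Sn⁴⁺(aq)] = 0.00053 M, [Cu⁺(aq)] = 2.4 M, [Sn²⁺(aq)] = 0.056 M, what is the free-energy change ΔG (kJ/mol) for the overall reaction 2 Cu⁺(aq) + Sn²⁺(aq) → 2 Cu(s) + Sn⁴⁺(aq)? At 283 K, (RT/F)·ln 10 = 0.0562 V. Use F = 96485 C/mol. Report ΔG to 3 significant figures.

With Cu⁺/Cu reduced at the cathode, E°cell = +0.53 − (+0.15) = +0.38 V and n = 2.
The reaction quotient is [Sn⁴⁺(aq)] / ([Cu⁺(aq)]^2·[Sn²⁺(aq)]) = 0.00164; by Nernst, E = +0.38 − (0.0562/2)(−2.784) = +0.4582 V.
Finally ΔG = −nFE = −(2)(96485 C/mol)(+0.4582 V) = −88.4 kJ/mol.

−88.4 kJ/mol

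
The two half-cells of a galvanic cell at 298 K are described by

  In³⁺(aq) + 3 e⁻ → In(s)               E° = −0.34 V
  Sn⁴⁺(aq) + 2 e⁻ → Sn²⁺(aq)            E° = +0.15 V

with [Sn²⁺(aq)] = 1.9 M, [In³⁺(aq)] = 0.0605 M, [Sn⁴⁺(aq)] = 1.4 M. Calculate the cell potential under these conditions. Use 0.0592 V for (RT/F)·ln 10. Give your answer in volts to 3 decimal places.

+0.510 V

The Sn⁴⁺/Sn²⁺ couple has the more positive E°, so it is the cathode; In³⁺/In is the anode.
E°cell = +0.15 − (−0.34) = +0.49 V, with n = 6 electrons transferred.
For the overall reaction 3 Sn⁴⁺(aq) + 2 In(s) → 3 Sn²⁺(aq) + 2 In³⁺(aq), Q = ([Sn²⁺(aq)]^3·[In³⁺(aq)]^2) / [Sn⁴⁺(aq)]^3 = 0.00915, giving log Q = −2.039.
By the Nernst equation, E = +0.49 − (0.0592/6)·(−2.039) = +0.510 V.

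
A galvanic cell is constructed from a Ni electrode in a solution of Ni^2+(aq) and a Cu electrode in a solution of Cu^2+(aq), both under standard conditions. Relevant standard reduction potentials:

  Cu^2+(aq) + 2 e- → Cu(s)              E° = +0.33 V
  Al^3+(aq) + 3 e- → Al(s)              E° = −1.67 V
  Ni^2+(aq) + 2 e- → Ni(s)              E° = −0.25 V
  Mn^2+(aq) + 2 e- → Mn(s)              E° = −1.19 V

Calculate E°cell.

+0.58 V

Of the two couples in this cell, the one with the more positive reduction potential is reduced at the cathode: here that is Cu²⁺/Cu (+0.33 V); Ni²⁺/Ni (−0.25 V) is the anode.
E°cell = E°(cathode) − E°(anode) = +0.33 − (−0.25) = +0.58 V.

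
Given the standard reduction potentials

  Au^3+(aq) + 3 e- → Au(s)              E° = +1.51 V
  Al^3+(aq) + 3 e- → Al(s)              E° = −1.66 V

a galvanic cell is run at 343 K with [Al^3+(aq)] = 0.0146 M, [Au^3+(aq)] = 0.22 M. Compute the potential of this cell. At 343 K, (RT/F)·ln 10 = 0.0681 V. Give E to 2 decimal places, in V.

Au³⁺/Au is reduced (cathode, E° = +1.51 V) and Al³⁺/Al is oxidized (anode).
E°cell = +1.51 − (−1.66) = +3.17 V, with n = 3 electrons transferred.
For the overall reaction Au^3+(aq) + Al(s) → Au(s) + Al^3+(aq), Q = [Al^3+(aq)] / [Au^3+(aq)] = 0.0664, giving log Q = −1.178.
By the Nernst equation, E = +3.17 − (0.0681/3)·(−1.178) = +3.20 V.

+3.20 V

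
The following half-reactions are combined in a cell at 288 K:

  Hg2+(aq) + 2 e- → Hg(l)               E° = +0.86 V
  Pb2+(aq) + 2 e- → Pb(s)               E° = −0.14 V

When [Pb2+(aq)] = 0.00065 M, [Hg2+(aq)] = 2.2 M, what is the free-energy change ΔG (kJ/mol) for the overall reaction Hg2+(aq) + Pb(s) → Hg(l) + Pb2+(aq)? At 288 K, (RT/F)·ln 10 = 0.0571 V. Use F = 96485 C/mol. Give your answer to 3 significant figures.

E°cell = +0.86 − (−0.14) = +1.00 V; the balanced reaction transfers n = 2 electrons.
Q = [Pb2+(aq)] / [Hg2+(aq)] = 0.000295, so log Q = −3.530 and E = +1.00 − (0.0571/2)(−3.530) = +1.1008 V.
ΔG = −nFE = −(2)(96485)(+1.1008) J/mol = −212 kJ/mol.

−212 kJ/mol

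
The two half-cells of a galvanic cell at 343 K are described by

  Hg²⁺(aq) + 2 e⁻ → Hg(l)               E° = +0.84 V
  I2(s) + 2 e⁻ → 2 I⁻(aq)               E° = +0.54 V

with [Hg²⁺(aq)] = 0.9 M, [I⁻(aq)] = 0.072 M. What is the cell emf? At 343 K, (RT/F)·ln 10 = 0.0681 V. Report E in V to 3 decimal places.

Since E°(Hg²⁺/Hg) > E°(I₂/I⁻), Hg²⁺/Hg serves as the cathode.
The standard potential is +0.84 − (+0.54) = +0.30 V and the balanced reaction transfers n = 2 electrons.
Balancing gives Hg²⁺(aq) + 2 I⁻(aq) → Hg(l) + I2(s); hence Q = 1 / ([Hg²⁺(aq)]·[I⁻(aq)]^2) = 214 (log Q = 2.331).
E = E° − (0.0681/n)·log Q = +0.30 − (0.0681/2)(2.331) = +0.221 V.

+0.221 V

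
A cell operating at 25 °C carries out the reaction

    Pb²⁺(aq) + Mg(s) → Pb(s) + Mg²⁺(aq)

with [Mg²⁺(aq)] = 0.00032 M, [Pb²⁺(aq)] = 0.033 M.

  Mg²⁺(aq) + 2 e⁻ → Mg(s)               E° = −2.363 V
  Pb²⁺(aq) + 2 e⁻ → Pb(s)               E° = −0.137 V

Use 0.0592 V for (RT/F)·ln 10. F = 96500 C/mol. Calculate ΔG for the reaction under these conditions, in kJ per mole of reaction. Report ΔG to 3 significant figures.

−441 kJ/mol

E°cell = −0.137 − (−2.363) = +2.226 V; the balanced reaction transfers n = 2 electrons.
The reaction quotient is [Mg²⁺(aq)] / [Pb²⁺(aq)] = 0.0097; by Nernst, E = +2.226 − (0.0592/2)(−2.013) = +2.2856 V.
Finally ΔG = −nFE = −(2)(96500 C/mol)(+2.2856 V) = −441 kJ/mol.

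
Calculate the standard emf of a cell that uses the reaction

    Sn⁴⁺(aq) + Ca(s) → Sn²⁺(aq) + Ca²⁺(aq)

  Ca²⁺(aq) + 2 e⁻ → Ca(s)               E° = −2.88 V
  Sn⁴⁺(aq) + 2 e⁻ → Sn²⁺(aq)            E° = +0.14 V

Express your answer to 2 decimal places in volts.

In the reaction as written, Sn⁴⁺(aq) is reduced (cathode) and Ca²⁺(aq) is produced by oxidation at the anode.
E°cell = E°(cathode) − E°(anode) = +0.14 − (−2.88) = +3.02 V.

+3.02 V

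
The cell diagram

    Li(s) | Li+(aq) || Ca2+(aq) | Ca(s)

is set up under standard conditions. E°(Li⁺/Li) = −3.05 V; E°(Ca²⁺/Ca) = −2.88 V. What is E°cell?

+0.17 V

By convention the left-hand electrode in cell notation is the anode (oxidation) and the right-hand electrode is the cathode (reduction).
E°cell = E°(right) − E°(left) = −2.88 − (−3.05) = +0.17 V.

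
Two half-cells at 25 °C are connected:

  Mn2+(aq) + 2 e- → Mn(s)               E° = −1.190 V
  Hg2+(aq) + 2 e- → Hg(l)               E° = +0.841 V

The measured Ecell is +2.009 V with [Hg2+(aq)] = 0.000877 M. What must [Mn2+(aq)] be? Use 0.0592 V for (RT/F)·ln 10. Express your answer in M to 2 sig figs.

0.0049 M

The Hg²⁺/Hg couple has the larger reduction potential, so it is the cathode: E°cell = +0.841 − (−1.190) = +2.031 V and n = 2.
Since E = E° − (0.0592/n)·log Q, log Q = n(E° − E)/0.0592 = 0.743.
For Hg2+(aq) + Mn(s) → Hg(l) + Mn2+(aq), the reaction quotient is Q = [Mn2+(aq)] / [Hg2+(aq)].
Substituting the known concentrations and solving, log [Mn2+(aq)] = −2.314 and [Mn2+(aq)] = 0.0049 M.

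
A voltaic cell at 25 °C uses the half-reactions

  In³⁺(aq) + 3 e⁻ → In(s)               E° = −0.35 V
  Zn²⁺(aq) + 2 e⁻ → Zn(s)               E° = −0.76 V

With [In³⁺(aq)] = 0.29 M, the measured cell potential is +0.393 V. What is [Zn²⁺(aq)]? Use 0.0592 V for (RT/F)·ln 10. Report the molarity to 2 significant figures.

1.6 M

The In³⁺/In couple has the larger reduction potential, so it is the cathode: E°cell = −0.35 − (−0.76) = +0.41 V and n = 6.
Since E = E° − (0.0592/n)·log Q, log Q = n(E° − E)/0.0592 = 1.723.
The balanced reaction is 2 In³⁺(aq) + 3 Zn(s) → 2 In(s) + 3 Zn²⁺(aq), so Q = [Zn²⁺(aq)]^3 / [In³⁺(aq)]^2.
Substituting the known concentrations and solving, log [Zn²⁺(aq)] = 0.216 and [Zn²⁺(aq)] = 1.6 M.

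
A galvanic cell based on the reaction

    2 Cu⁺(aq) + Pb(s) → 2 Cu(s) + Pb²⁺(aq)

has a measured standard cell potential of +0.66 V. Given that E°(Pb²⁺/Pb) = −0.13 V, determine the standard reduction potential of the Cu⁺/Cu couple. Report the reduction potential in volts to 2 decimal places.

+0.53 V

In the reaction as written the Cu⁺/Cu couple is reduced (cathode) and Pb²⁺/Pb is oxidized (anode), so E°cell = E°(Cu⁺/Cu) − E°(Pb²⁺/Pb).
E°(Cu⁺/Cu) = E°cell + E°(anode) = +0.66 + (−0.13) = +0.53 V.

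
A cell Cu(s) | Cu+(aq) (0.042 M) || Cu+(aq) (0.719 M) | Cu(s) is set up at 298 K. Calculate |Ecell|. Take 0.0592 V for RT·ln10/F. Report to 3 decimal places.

0.073 V

For a concentration cell E°cell = 0, since both electrodes use the same couple.
The compartment with the higher Cu+(aq) concentration (0.719 M) acts as the cathode; ions are reduced there and produced at the dilute (0.042 M) anode.
With n = 1, Ecell = −(0.0592/1)·log([dilute]/[conc]) = −(0.0592/1)·log(0.042/0.719) = +0.073 V.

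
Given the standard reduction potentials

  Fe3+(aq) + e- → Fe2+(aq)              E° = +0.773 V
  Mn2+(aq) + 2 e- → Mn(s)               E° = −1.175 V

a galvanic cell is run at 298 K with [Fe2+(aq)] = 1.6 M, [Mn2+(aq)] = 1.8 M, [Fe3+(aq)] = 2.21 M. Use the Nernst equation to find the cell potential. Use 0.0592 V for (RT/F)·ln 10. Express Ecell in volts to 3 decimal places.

+1.949 V

The Fe³⁺/Fe²⁺ couple has the more positive E°, so it is the cathode; Mn²⁺/Mn is the anode.
E°cell = +0.773 − (−1.175) = +1.948 V, with n = 2 electrons transferred.
For the overall reaction 2 Fe3+(aq) + Mn(s) → 2 Fe2+(aq) + Mn2+(aq), Q = ([Fe2+(aq)]^2·[Mn2+(aq)]) / [Fe3+(aq)]^2 = 0.943, giving log Q = −0.025.
By the Nernst equation, E = +1.948 − (0.0592/2)·(−0.025) = +1.949 V.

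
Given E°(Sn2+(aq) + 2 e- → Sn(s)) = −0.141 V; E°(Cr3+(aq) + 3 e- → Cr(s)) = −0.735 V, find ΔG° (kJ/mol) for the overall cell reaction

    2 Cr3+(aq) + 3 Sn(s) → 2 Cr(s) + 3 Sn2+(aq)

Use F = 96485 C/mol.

+344 kJ/mol

In the reaction as written Cr3+(aq) is reduced, so the Cr³⁺/Cr couple is the cathode and Sn²⁺/Sn is the anode.
E°cell = −0.735 − (−0.141) = −0.594 V; balancing electrons gives n = 6.
ΔG° = −nFE°cell = −(6)(96485)(−0.594) J/mol = +344 kJ/mol.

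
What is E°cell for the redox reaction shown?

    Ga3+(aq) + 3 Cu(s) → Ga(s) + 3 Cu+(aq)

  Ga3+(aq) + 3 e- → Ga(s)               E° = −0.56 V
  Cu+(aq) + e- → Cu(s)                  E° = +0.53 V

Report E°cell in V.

−1.09 V

Ga3+(aq) gains electrons, so the Ga³⁺/Ga couple is the cathode; the Cu⁺/Cu couple is the anode.
E°cell = E°(cathode) − E°(anode) = −0.56 − (+0.53) = −1.09 V.
The negative E°cell means the reaction is non-spontaneous in the direction written.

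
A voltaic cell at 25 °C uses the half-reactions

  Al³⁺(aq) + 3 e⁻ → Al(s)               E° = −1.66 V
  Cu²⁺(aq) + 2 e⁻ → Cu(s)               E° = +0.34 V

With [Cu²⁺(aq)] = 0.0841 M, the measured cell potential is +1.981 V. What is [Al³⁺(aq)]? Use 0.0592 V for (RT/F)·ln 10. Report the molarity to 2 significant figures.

Cu²⁺/Cu is the cathode (higher E°); E°cell = +0.34 − (−1.66) = +2.00 V with n = 6.
Rearranging E = E° − (0.0592/n)·log Q gives log Q = 6(+2.00 − (+1.981))/0.0592 = 1.926.
The balanced reaction is 3 Cu²⁺(aq) + 2 Al(s) → 3 Cu(s) + 2 Al³⁺(aq), so Q = [Al³⁺(aq)]^2 / [Cu²⁺(aq)]^3.
Solving for the unknown gives log [Al³⁺(aq)] = −0.650, so [Al³⁺(aq)] ≈ 0.22 M.

0.22 M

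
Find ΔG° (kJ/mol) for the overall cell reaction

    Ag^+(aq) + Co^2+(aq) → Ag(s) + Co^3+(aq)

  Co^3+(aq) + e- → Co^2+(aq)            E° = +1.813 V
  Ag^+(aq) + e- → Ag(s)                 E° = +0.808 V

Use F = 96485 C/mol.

+97.0 kJ/mol

In the reaction as written Ag^+(aq) is reduced, so the Ag⁺/Ag couple is the cathode and Co³⁺/Co²⁺ is the anode.
E°cell = +0.808 − (+1.813) = −1.005 V; balancing electrons gives n = 1.
ΔG° = −nFE°cell = −(1)(96485)(−1.005) J/mol = +97.0 kJ/mol.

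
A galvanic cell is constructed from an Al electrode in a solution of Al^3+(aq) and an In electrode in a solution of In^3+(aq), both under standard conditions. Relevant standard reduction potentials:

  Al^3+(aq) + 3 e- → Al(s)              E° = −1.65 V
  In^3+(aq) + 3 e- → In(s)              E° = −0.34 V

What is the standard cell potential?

+1.31 V

The In³⁺/In couple has the higher E°, so In ion is reduced (cathode) and Al is oxidized (anode).
E°cell = E°(cathode) − E°(anode) = −0.34 − (−1.65) = +1.31 V.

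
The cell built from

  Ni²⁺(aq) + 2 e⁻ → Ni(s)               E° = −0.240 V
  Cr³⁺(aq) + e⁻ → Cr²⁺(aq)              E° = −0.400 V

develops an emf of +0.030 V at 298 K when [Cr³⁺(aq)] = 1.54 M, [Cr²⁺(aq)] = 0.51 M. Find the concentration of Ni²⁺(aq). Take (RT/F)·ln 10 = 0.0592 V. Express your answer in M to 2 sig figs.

0.00037 M

Ni²⁺/Ni is the cathode (higher E°); E°cell = −0.240 − (−0.400) = +0.160 V with n = 2.
From the Nernst equation, log Q = n(E° − E)/0.0592 = 2·(+0.160 − (+0.030))/0.0592 = 4.392.
For Ni²⁺(aq) + 2 Cr²⁺(aq) → Ni(s) + 2 Cr³⁺(aq), the reaction quotient is Q = [Cr³⁺(aq)]^2 / ([Ni²⁺(aq)]·[Cr²⁺(aq)]^2).
Substituting the known concentrations and solving, log [Ni²⁺(aq)] = −3.432 and [Ni²⁺(aq)] = 0.00037 M.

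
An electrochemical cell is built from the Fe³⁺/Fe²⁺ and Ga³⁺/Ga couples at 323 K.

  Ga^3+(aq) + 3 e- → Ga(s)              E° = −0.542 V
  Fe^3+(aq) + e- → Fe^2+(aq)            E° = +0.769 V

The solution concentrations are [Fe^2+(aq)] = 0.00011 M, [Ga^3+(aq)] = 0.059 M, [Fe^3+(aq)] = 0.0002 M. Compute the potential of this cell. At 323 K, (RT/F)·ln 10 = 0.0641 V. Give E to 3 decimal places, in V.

Since E°(Fe³⁺/Fe²⁺) > E°(Ga³⁺/Ga), Fe³⁺/Fe²⁺ serves as the cathode.
The standard potential is +0.769 − (−0.542) = +1.311 V and the balanced reaction transfers n = 3 electrons.
Balancing gives 3 Fe^3+(aq) + Ga(s) → 3 Fe^2+(aq) + Ga^3+(aq); hence Q = ([Fe^2+(aq)]^3·[Ga^3+(aq)]) / [Fe^3+(aq)]^3 = 0.00982 (log Q = −2.008).
By the Nernst equation, E = +1.311 − (0.0641/3)·(−2.008) = +1.354 V.

+1.354 V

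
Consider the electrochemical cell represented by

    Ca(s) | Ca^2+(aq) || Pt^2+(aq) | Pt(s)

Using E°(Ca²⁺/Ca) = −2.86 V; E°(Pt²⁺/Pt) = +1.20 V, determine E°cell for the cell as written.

+4.06 V

By convention the left-hand electrode in cell notation is the anode (oxidation) and the right-hand electrode is the cathode (reduction).
E°cell = E°(right) − E°(left) = +1.20 − (−2.86) = +4.06 V.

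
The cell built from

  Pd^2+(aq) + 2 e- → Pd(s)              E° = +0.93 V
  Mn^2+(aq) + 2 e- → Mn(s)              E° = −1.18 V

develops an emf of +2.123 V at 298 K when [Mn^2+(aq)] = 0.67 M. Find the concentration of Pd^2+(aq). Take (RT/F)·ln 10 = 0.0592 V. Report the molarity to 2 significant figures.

1.8 M

Pd²⁺/Pd is the cathode (higher E°); E°cell = +0.93 − (−1.18) = +2.11 V with n = 2.
Rearranging E = E° − (0.0592/n)·log Q gives log Q = 2(+2.11 − (+2.123))/0.0592 = −0.439.
The balanced reaction is Pd^2+(aq) + Mn(s) → Pd(s) + Mn^2+(aq), so Q = [Mn^2+(aq)] / [Pd^2+(aq)].
Isolating [Pd^2+(aq)] in Q = 10^{−0.439} yields log [Pd^2+(aq)] = 0.265, i.e. 1.8 M.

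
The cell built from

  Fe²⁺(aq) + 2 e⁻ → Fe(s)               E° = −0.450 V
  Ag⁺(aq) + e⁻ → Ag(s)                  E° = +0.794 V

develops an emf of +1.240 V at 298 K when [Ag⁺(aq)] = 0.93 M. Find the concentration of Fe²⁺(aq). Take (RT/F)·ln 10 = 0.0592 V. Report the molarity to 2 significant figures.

1.2 M

Ag⁺/Ag is the cathode (higher E°); E°cell = +0.794 − (−0.450) = +1.244 V with n = 2.
From the Nernst equation, log Q = n(E° − E)/0.0592 = 2·(+1.244 − (+1.240))/0.0592 = 0.135.
Balancing electrons gives 2 Ag⁺(aq) + Fe(s) → 2 Ag(s) + Fe²⁺(aq); thus Q = [Fe²⁺(aq)] / [Ag⁺(aq)]^2.
Isolating [Fe²⁺(aq)] in Q = 10^{0.135} yields log [Fe²⁺(aq)] = 0.072, i.e. 1.2 M.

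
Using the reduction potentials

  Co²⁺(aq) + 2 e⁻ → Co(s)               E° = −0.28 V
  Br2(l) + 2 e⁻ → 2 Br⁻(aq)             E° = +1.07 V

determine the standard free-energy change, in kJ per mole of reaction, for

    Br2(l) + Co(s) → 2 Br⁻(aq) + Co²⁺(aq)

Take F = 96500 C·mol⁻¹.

−261 kJ/mol

In the reaction as written Br2(l) is reduced, so the Br₂/Br⁻ couple is the cathode and Co²⁺/Co is the anode.
E°cell = +1.07 − (−0.28) = +1.35 V; balancing electrons gives n = 2.
ΔG° = −nFE°cell = −(2)(96500)(+1.35) J/mol = −261 kJ/mol.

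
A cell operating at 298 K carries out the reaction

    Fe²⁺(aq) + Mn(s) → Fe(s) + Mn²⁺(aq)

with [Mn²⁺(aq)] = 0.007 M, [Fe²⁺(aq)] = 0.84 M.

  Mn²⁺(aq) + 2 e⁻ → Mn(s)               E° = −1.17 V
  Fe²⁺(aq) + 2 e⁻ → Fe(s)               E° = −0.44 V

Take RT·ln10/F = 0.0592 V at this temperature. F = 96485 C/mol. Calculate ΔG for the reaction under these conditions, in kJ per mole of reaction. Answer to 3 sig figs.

−153 kJ/mol

With Fe²⁺/Fe reduced at the cathode, E°cell = −0.44 − (−1.17) = +0.73 V and n = 2.
Here Q = [Mn²⁺(aq)] / [Fe²⁺(aq)] = 0.00833 (log Q = −2.079), giving E = +0.73 − (0.0592/2)·(−2.079) = +0.7915 V.
Then ΔG = −nFE = −2 × 96485 × +0.7915 J/mol = −153 kJ/mol.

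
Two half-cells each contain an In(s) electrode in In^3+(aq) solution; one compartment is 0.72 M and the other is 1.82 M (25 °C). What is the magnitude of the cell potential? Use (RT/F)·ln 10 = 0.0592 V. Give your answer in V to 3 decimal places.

For a concentration cell E°cell = 0, since both electrodes use the same couple.
The compartment with the higher In^3+(aq) concentration (1.82 M) acts as the cathode; ions are reduced there and produced at the dilute (0.72 M) anode.
With n = 3, Ecell = −(0.0592/3)·log([dilute]/[conc]) = −(0.0592/3)·log(0.72/1.82) = +0.008 V.

0.008 V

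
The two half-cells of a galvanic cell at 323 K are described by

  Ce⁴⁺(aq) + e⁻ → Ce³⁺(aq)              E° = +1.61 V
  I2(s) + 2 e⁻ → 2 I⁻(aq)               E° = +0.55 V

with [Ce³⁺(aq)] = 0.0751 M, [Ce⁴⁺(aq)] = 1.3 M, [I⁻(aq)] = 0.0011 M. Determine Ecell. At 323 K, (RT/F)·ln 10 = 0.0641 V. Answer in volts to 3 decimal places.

Since E°(Ce⁴⁺/Ce³⁺) > E°(I₂/I⁻), Ce⁴⁺/Ce³⁺ serves as the cathode.
The standard potential is +1.61 − (+0.55) = +1.06 V and the balanced reaction transfers n = 2 electrons.
The balanced reaction is 2 Ce⁴⁺(aq) + 2 I⁻(aq) → 2 Ce³⁺(aq) + I2(s), so Q = [Ce³⁺(aq)]^2 / ([Ce⁴⁺(aq)]^2·[I⁻(aq)]^2) = 2.76×10^3 and log Q = 3.441.
E = E° − (0.0641/n)·log Q = +1.06 − (0.0641/2)(3.441) = +0.950 V.

+0.950 V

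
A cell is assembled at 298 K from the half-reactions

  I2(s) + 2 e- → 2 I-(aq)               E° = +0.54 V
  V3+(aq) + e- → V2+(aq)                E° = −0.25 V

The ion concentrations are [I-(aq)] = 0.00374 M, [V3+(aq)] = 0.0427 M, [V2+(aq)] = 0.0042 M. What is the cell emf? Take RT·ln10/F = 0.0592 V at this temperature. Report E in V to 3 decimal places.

Since E°(I₂/I⁻) > E°(V³⁺/V²⁺), I₂/I⁻ serves as the cathode.
E°cell = +0.54 − (−0.25) = +0.79 V, with n = 2 electrons transferred.
The balanced reaction is I2(s) + 2 V2+(aq) → 2 I-(aq) + 2 V3+(aq), so Q = ([I-(aq)]^2·[V3+(aq)]^2) / [V2+(aq)]^2 = 0.00145 and log Q = −2.840.
E = E° − (0.0592/n)·log Q = +0.79 − (0.0592/2)(−2.840) = +0.874 V.

+0.874 V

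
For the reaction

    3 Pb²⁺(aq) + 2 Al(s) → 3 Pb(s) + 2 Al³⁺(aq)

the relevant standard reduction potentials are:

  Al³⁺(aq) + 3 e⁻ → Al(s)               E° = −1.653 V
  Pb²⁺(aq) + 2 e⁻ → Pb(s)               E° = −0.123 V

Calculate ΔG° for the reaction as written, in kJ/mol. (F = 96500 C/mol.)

In the reaction as written Pb²⁺(aq) is reduced, so the Pb²⁺/Pb couple is the cathode and Al³⁺/Al is the anode.
E°cell = −0.123 − (−1.653) = +1.530 V; balancing electrons gives n = 6.
ΔG° = −nFE°cell = −(6)(96500)(+1.530) J/mol = −886 kJ/mol.

−886 kJ/mol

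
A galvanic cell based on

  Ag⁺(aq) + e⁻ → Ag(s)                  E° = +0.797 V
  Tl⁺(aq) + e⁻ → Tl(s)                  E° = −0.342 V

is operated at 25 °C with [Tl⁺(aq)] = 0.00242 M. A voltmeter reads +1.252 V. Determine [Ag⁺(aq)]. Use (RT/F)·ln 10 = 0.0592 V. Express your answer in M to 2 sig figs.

Ag⁺/Ag is the cathode (higher E°); E°cell = +0.797 − (−0.342) = +1.139 V with n = 1.
From the Nernst equation, log Q = n(E° − E)/0.0592 = 1·(+1.139 − (+1.252))/0.0592 = −1.909.
Balancing electrons gives Ag⁺(aq) + Tl(s) → Ag(s) + Tl⁺(aq); thus Q = [Tl⁺(aq)] / [Ag⁺(aq)].
Substituting the known concentrations and solving, log [Ag⁺(aq)] = −0.707 and [Ag⁺(aq)] = 0.20 M.

0.20 M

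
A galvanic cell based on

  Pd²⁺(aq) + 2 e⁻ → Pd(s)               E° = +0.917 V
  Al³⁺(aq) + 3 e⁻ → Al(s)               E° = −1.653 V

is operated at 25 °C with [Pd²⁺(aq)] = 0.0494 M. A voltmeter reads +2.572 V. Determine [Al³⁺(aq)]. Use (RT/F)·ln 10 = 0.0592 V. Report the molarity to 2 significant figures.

0.0087 M

With Pd²⁺/Pd at the cathode and Al³⁺/Al at the anode, E°cell = +0.917 − (−1.653) = +2.570 V (n = 6).
From the Nernst equation, log Q = n(E° − E)/0.0592 = 6·(+2.570 − (+2.572))/0.0592 = −0.203.
Balancing electrons gives 3 Pd²⁺(aq) + 2 Al(s) → 3 Pd(s) + 2 Al³⁺(aq); thus Q = [Al³⁺(aq)]^2 / [Pd²⁺(aq)]^3.
Substituting the known concentrations and solving, log [Al³⁺(aq)] = −2.061 and [Al³⁺(aq)] = 0.0087 M.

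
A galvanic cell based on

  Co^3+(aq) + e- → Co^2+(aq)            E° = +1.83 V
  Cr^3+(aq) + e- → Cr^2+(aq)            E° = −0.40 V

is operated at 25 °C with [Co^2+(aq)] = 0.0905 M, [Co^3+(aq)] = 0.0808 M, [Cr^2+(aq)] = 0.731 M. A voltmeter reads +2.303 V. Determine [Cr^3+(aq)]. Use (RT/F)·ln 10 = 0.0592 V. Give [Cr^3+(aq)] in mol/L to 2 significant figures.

0.038 M

The Co³⁺/Co²⁺ couple has the larger reduction potential, so it is the cathode: E°cell = +1.83 − (−0.40) = +2.23 V and n = 1.
Since E = E° − (0.0592/n)·log Q, log Q = n(E° − E)/0.0592 = −1.233.
For Co^3+(aq) + Cr^2+(aq) → Co^2+(aq) + Cr^3+(aq), the reaction quotient is Q = ([Co^2+(aq)]·[Cr^3+(aq)]) / ([Co^3+(aq)]·[Cr^2+(aq)]).
Isolating [Cr^3+(aq)] in Q = 10^{−1.233} yields log [Cr^3+(aq)] = −1.418, i.e. 0.038 M.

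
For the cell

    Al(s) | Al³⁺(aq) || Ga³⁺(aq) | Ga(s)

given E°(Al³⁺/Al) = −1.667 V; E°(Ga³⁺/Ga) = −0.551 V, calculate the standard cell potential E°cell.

+1.116 V

By convention the left-hand electrode in cell notation is the anode (oxidation) and the right-hand electrode is the cathode (reduction).
E°cell = E°(right) − E°(left) = −0.551 − (−1.667) = +1.116 V.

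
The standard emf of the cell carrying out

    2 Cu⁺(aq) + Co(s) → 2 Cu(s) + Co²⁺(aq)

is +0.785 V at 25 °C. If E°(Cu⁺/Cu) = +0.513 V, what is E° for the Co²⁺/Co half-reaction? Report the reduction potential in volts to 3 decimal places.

In the reaction as written the Cu⁺/Cu couple is reduced (cathode) and Co²⁺/Co is oxidized (anode), so E°cell = E°(Cu⁺/Cu) − E°(Co²⁺/Co).
E°(Co²⁺/Co) = E°(cathode) − E°cell = +0.513 − (+0.785) = −0.272 V.

−0.272 V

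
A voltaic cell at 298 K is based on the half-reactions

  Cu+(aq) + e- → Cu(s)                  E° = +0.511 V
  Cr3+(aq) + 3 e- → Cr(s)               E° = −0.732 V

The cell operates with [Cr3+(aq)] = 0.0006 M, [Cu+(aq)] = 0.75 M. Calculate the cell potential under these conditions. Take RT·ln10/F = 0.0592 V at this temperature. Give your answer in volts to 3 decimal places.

The Cu⁺/Cu couple has the more positive E°, so it is the cathode; Cr³⁺/Cr is the anode.
E°cell = +0.511 − (−0.732) = +1.243 V, with n = 3 electrons transferred.
For the overall reaction 3 Cu+(aq) + Cr(s) → 3 Cu(s) + Cr3+(aq), Q = [Cr3+(aq)] / [Cu+(aq)]^3 = 0.00142, giving log Q = −2.847.
E = E° − (0.0592/n)·log Q = +1.243 − (0.0592/3)(−2.847) = +1.299 V.

+1.299 V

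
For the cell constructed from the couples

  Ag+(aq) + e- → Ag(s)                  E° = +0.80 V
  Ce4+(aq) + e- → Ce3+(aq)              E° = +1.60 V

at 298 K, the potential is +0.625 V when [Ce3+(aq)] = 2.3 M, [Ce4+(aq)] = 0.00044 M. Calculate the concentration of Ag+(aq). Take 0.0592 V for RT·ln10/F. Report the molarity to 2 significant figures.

0.17 M

The Ce⁴⁺/Ce³⁺ couple has the larger reduction potential, so it is the cathode: E°cell = +1.60 − (+0.80) = +0.80 V and n = 1.
Rearranging E = E° − (0.0592/n)·log Q gives log Q = 1(+0.80 − (+0.625))/0.0592 = 2.956.
The balanced reaction is Ce4+(aq) + Ag(s) → Ce3+(aq) + Ag+(aq), so Q = ([Ce3+(aq)]·[Ag+(aq)]) / [Ce4+(aq)].
Isolating [Ag+(aq)] in Q = 10^{2.956} yields log [Ag+(aq)] = −0.762, i.e. 0.17 M.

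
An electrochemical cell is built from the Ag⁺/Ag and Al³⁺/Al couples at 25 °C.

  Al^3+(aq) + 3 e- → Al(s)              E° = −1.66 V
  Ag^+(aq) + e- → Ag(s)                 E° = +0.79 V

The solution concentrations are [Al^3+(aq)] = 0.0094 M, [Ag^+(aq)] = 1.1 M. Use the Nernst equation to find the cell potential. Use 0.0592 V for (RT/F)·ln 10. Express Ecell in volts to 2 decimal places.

Since E°(Ag⁺/Ag) > E°(Al³⁺/Al), Ag⁺/Ag serves as the cathode.
E°cell = E°cat − E°an = +0.79 − (−1.66) = +2.45 V; n = 3.
The balanced reaction is 3 Ag^+(aq) + Al(s) → 3 Ag(s) + Al^3+(aq), so Q = [Al^3+(aq)] / [Ag^+(aq)]^3 = 0.00706 and log Q = −2.151.
Applying E = E° − (RT ln10/nF)·log Q gives +2.45 − (0.0592/3)(−2.151) = +2.49 V.

+2.49 V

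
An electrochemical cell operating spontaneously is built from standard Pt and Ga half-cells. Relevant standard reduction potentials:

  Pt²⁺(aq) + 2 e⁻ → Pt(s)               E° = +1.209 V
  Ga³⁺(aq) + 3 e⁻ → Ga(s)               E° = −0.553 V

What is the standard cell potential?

+1.762 V

The Pt²⁺/Pt couple has the higher E°, so Pt ion is reduced (cathode) and Ga is oxidized (anode).
E°cell = E°(cathode) − E°(anode) = +1.209 − (−0.553) = +1.762 V.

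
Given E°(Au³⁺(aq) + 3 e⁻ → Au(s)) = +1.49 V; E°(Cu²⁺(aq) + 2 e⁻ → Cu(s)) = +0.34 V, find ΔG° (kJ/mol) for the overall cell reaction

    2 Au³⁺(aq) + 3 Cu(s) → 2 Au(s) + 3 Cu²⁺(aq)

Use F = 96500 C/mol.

−666 kJ/mol

In the reaction as written Au³⁺(aq) is reduced, so the Au³⁺/Au couple is the cathode and Cu²⁺/Cu is the anode.
E°cell = +1.49 − (+0.34) = +1.15 V; balancing electrons gives n = 6.
ΔG° = −nFE°cell = −(6)(96500)(+1.15) J/mol = −666 kJ/mol.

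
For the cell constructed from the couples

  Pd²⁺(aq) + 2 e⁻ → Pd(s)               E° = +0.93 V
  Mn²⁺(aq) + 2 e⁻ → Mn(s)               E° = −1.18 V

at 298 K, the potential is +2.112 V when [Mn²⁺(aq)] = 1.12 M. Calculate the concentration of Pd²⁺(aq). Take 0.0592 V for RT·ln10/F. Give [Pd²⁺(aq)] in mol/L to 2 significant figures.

With Pd²⁺/Pd at the cathode and Mn²⁺/Mn at the anode, E°cell = +0.93 − (−1.18) = +2.11 V (n = 2).
Rearranging E = E° − (0.0592/n)·log Q gives log Q = 2(+2.11 − (+2.112))/0.0592 = −0.068.
For Pd²⁺(aq) + Mn(s) → Pd(s) + Mn²⁺(aq), the reaction quotient is Q = [Mn²⁺(aq)] / [Pd²⁺(aq)].
Solving for the unknown gives log [Pd²⁺(aq)] = 0.117, so [Pd²⁺(aq)] ≈ 1.3 M.

1.3 M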